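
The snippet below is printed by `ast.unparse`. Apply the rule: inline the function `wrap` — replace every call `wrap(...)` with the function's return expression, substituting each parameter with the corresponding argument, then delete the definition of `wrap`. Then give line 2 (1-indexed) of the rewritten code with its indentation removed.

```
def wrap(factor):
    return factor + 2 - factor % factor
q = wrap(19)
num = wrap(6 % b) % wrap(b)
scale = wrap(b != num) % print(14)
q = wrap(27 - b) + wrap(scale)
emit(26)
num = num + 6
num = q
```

Transformed code:
q = 19 + 2 - 19 % 19
num = (6 % b + 2 - 6 % b % (6 % b)) % (b + 2 - b % b)
scale = ((b != num) + 2 - (b != num) % (b != num)) % print(14)
q = 27 - b + 2 - (27 - b) % (27 - b) + (scale + 2 - scale % scale)
emit(26)
num = num + 6
num = q

num = (6 % b + 2 - 6 % b % (6 % b)) % (b + 2 - b % b)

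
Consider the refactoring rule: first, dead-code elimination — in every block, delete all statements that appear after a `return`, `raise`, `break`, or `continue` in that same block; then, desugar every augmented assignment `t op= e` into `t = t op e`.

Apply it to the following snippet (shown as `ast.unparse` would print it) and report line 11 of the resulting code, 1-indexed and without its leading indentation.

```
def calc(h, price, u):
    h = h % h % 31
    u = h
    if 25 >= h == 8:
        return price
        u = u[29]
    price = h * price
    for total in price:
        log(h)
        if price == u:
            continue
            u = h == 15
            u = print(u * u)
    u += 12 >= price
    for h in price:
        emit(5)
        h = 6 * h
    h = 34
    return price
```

u = u + (12 >= price)

Transformed code:
def calc(h, price, u):
    h = h % h % 31
    u = h
    if 25 >= h == 8:
        return price
    price = h * price
    for total in price:
        log(h)
        if price == u:
            continue
    u = u + (12 >= price)
    for h in price:
        emit(5)
        h = 6 * h
    h = 34
    return price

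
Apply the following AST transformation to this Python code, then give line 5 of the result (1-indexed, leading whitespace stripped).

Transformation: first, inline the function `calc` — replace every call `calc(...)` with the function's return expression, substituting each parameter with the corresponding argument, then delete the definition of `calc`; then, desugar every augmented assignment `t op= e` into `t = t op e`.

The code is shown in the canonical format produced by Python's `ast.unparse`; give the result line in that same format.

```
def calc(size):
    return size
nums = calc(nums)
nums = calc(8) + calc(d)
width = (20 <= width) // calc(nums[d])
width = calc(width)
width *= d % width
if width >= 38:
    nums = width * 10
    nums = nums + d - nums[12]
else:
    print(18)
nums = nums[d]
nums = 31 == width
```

Transformed code:
nums = nums
nums = 8 + d
width = (20 <= width) // nums[d]
width = width
width = width * (d % width)
if width >= 38:
    nums = width * 10
    nums = nums + d - nums[12]
else:
    print(18)
nums = nums[d]
nums = 31 == width

width = width * (d % width)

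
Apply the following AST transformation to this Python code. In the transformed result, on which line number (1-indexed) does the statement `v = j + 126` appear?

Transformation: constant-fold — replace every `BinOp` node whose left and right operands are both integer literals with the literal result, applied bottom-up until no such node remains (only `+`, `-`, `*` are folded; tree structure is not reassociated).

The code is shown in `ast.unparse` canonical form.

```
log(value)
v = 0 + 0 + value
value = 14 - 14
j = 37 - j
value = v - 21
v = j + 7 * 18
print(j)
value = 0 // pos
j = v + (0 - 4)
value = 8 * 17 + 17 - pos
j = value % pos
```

6

Transformed code:
log(value)
v = 0 + value
value = 0
j = 37 - j
value = v - 21
v = j + 126
print(j)
value = 0 // pos
j = v + -4
value = 153 - pos
j = value % pos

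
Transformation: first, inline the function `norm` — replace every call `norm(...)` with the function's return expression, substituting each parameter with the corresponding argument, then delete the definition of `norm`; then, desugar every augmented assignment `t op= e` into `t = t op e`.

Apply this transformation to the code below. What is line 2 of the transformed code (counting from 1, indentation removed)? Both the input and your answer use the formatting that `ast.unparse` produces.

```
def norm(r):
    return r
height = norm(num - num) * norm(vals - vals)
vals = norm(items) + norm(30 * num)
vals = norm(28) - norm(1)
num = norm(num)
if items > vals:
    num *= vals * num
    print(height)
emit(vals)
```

Transformed code:
height = (num - num) * (vals - vals)
vals = items + 30 * num
vals = 28 - 1
num = num
if items > vals:
    num = num * (vals * num)
    print(height)
emit(vals)

vals = items + 30 * num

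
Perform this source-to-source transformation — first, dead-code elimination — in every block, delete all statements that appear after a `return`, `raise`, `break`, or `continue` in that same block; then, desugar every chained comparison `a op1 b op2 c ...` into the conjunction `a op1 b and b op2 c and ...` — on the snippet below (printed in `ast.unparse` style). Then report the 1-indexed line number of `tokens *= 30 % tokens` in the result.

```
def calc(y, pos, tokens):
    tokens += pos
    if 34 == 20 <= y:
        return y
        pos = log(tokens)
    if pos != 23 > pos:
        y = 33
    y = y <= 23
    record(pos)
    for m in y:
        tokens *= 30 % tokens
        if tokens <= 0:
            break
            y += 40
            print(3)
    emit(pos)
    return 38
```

10

Transformed code:
def calc(y, pos, tokens):
    tokens += pos
    if 34 == 20 and 20 <= y:
        return y
    if pos != 23 and 23 > pos:
        y = 33
    y = y <= 23
    record(pos)
    for m in y:
        tokens *= 30 % tokens
        if tokens <= 0:
            break
    emit(pos)
    return 38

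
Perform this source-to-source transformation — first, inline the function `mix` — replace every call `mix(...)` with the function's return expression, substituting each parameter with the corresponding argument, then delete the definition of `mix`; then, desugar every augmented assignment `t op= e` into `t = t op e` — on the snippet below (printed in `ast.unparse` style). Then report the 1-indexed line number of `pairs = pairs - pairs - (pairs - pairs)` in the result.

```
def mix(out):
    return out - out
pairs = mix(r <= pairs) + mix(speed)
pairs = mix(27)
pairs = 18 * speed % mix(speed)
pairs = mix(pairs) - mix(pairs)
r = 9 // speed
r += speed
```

Transformed code:
pairs = (r <= pairs) - (r <= pairs) + (speed - speed)
pairs = 27 - 27
pairs = 18 * speed % (speed - speed)
pairs = pairs - pairs - (pairs - pairs)
r = 9 // speed
r = r + speed

4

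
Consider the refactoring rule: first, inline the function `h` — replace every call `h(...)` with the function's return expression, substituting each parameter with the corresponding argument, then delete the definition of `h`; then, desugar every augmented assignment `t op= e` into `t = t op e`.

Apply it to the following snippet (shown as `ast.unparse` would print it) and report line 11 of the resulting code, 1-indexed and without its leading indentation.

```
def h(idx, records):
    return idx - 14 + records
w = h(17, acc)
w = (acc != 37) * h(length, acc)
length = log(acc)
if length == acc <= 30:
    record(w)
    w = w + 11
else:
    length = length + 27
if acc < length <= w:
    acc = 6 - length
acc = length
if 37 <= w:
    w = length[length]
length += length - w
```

acc = length

Transformed code:
w = 17 - 14 + acc
w = (acc != 37) * (length - 14 + acc)
length = log(acc)
if length == acc <= 30:
    record(w)
    w = w + 11
else:
    length = length + 27
if acc < length <= w:
    acc = 6 - length
acc = length
if 37 <= w:
    w = length[length]
length = length + (length - w)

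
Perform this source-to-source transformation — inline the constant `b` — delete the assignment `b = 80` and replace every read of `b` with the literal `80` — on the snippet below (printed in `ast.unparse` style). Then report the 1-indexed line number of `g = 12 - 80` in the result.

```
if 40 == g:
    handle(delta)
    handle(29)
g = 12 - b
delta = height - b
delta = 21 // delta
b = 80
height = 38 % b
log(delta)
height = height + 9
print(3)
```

4

Transformed code:
if 40 == g:
    handle(delta)
    handle(29)
g = 12 - 80
delta = height - 80
delta = 21 // delta
height = 38 % 80
log(delta)
height = height + 9
print(3)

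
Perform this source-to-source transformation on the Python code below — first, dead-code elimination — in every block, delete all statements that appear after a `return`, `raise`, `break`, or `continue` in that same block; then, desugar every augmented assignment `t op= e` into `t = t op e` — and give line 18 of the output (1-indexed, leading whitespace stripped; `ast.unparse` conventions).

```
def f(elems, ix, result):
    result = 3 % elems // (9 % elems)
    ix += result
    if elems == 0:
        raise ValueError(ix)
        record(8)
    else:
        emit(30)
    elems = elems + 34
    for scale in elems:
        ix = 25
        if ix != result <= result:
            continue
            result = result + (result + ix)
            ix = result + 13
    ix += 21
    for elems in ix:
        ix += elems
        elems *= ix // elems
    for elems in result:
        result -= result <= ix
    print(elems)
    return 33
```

Transformed code:
def f(elems, ix, result):
    result = 3 % elems // (9 % elems)
    ix = ix + result
    if elems == 0:
        raise ValueError(ix)
    else:
        emit(30)
    elems = elems + 34
    for scale in elems:
        ix = 25
        if ix != result <= result:
            continue
    ix = ix + 21
    for elems in ix:
        ix = ix + elems
        elems = elems * (ix // elems)
    for elems in result:
        result = result - (result <= ix)
    print(elems)
    return 33

result = result - (result <= ix)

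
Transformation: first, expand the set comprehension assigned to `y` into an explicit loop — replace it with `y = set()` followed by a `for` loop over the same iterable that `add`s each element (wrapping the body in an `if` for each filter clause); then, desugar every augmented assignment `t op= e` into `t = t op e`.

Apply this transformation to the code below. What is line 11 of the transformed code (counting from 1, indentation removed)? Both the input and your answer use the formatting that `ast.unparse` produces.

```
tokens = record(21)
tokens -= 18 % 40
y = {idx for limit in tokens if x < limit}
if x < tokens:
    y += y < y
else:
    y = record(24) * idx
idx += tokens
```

Transformed code:
tokens = record(21)
tokens = tokens - 18 % 40
y = set()
for limit in tokens:
    if x < limit:
        y.add(idx)
if x < tokens:
    y = y + (y < y)
else:
    y = record(24) * idx
idx = idx + tokens

idx = idx + tokens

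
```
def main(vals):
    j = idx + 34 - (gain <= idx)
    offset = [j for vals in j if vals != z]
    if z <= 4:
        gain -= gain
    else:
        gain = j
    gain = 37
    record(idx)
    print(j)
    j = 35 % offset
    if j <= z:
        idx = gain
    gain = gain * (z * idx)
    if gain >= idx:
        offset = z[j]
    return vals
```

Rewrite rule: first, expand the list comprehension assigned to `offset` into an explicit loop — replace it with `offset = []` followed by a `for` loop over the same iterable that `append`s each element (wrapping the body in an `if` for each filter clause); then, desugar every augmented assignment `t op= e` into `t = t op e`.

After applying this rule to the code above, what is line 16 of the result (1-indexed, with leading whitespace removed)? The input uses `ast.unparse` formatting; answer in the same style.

Transformed code:
def main(vals):
    j = idx + 34 - (gain <= idx)
    offset = []
    for vals in j:
        if vals != z:
            offset.append(j)
    if z <= 4:
        gain = gain - gain
    else:
        gain = j
    gain = 37
    record(idx)
    print(j)
    j = 35 % offset
    if j <= z:
        idx = gain
    gain = gain * (z * idx)
    if gain >= idx:
        offset = z[j]
    return vals

idx = gain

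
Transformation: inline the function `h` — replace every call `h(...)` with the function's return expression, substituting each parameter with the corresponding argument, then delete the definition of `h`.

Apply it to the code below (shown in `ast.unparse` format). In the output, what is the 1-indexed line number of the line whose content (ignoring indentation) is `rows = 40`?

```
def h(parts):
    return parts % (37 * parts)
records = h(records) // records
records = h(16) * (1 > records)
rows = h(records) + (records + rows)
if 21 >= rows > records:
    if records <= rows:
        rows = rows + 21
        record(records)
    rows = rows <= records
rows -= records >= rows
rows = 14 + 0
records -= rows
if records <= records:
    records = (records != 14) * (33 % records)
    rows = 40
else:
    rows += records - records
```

Transformed code:
records = records % (37 * records) // records
records = 16 % (37 * 16) * (1 > records)
rows = records % (37 * records) + (records + rows)
if 21 >= rows > records:
    if records <= rows:
        rows = rows + 21
        record(records)
    rows = rows <= records
rows -= records >= rows
rows = 14 + 0
records -= rows
if records <= records:
    records = (records != 14) * (33 % records)
    rows = 40
else:
    rows += records - records

14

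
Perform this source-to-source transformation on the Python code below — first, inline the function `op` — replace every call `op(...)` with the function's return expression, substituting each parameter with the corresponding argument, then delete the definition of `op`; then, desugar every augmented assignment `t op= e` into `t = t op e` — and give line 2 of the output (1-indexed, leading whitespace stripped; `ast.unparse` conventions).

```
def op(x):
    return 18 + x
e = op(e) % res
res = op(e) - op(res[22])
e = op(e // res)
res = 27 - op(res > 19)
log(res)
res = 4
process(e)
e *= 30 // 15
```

Transformed code:
e = (18 + e) % res
res = 18 + e - (18 + res[22])
e = 18 + e // res
res = 27 - (18 + (res > 19))
log(res)
res = 4
process(e)
e = e * (30 // 15)

res = 18 + e - (18 + res[22])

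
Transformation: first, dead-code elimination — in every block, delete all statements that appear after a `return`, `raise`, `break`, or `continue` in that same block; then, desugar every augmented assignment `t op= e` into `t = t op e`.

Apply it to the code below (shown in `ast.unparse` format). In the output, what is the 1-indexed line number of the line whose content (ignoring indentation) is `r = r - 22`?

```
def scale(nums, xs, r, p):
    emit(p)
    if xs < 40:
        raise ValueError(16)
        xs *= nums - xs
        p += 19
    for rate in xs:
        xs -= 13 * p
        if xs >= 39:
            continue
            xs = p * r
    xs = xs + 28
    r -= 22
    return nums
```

Transformed code:
def scale(nums, xs, r, p):
    emit(p)
    if xs < 40:
        raise ValueError(16)
    for rate in xs:
        xs = xs - 13 * p
        if xs >= 39:
            continue
    xs = xs + 28
    r = r - 22
    return nums

10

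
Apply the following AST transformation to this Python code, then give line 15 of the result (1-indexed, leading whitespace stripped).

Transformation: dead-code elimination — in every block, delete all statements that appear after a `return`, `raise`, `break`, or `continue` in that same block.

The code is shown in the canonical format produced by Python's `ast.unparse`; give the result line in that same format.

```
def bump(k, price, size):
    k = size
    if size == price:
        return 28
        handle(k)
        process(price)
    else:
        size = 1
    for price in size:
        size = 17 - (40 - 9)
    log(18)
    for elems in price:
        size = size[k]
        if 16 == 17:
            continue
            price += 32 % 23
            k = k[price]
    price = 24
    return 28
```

Transformed code:
def bump(k, price, size):
    k = size
    if size == price:
        return 28
    else:
        size = 1
    for price in size:
        size = 17 - (40 - 9)
    log(18)
    for elems in price:
        size = size[k]
        if 16 == 17:
            continue
    price = 24
    return 28

return 28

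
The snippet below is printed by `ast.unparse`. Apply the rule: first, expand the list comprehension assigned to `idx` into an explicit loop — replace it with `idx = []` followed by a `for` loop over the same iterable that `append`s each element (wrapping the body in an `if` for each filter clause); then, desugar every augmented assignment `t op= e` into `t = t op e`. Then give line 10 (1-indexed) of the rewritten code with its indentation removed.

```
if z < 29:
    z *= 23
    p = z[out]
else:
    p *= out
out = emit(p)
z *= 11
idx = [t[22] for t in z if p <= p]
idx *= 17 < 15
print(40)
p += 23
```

if p <= p:

Transformed code:
if z < 29:
    z = z * 23
    p = z[out]
else:
    p = p * out
out = emit(p)
z = z * 11
idx = []
for t in z:
    if p <= p:
        idx.append(t[22])
idx = idx * (17 < 15)
print(40)
p = p + 23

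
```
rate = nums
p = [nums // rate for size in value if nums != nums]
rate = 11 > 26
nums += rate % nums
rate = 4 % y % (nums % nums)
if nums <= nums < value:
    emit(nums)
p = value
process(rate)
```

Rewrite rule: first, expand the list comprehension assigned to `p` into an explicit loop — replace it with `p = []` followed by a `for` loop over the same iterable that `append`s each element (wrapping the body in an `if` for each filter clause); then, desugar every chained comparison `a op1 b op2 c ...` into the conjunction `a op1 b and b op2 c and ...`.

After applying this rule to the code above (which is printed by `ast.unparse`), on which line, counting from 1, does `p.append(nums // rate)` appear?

5

Transformed code:
rate = nums
p = []
for size in value:
    if nums != nums:
        p.append(nums // rate)
rate = 11 > 26
nums += rate % nums
rate = 4 % y % (nums % nums)
if nums <= nums and nums < value:
    emit(nums)
p = value
process(rate)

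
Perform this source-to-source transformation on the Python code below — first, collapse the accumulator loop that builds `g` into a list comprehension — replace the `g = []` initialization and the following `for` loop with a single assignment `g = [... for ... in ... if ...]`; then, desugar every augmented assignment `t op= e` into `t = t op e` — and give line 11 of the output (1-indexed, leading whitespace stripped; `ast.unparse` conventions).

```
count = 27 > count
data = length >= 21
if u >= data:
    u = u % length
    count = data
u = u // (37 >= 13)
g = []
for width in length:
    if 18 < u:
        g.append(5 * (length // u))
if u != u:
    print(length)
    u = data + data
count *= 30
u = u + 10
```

count = count * 30

Transformed code:
count = 27 > count
data = length >= 21
if u >= data:
    u = u % length
    count = data
u = u // (37 >= 13)
g = [5 * (length // u) for width in length if 18 < u]
if u != u:
    print(length)
    u = data + data
count = count * 30
u = u + 10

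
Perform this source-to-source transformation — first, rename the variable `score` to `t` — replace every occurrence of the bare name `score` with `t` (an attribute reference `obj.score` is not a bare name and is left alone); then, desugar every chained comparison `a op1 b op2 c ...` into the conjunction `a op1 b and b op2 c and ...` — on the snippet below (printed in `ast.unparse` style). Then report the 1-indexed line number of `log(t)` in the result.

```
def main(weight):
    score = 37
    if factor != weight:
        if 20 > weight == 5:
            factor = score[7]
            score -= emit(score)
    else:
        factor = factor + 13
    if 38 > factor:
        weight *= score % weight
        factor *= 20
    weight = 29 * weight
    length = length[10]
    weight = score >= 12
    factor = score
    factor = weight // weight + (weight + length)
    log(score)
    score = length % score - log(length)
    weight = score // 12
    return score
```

Transformed code:
def main(weight):
    t = 37
    if factor != weight:
        if 20 > weight and weight == 5:
            factor = t[7]
            t -= emit(t)
    else:
        factor = factor + 13
    if 38 > factor:
        weight *= t % weight
        factor *= 20
    weight = 29 * weight
    length = length[10]
    weight = t >= 12
    factor = t
    factor = weight // weight + (weight + length)
    log(t)
    t = length % t - log(length)
    weight = t // 12
    return t

17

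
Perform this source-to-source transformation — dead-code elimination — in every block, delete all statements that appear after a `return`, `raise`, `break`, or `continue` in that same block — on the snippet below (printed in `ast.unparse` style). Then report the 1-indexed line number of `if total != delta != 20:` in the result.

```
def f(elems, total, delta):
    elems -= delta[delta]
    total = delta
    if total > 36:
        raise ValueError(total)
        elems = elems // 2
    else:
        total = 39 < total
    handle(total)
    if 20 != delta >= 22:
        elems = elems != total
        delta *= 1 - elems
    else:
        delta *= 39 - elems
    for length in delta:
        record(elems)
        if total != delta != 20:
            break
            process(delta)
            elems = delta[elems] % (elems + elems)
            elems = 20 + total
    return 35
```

16

Transformed code:
def f(elems, total, delta):
    elems -= delta[delta]
    total = delta
    if total > 36:
        raise ValueError(total)
    else:
        total = 39 < total
    handle(total)
    if 20 != delta >= 22:
        elems = elems != total
        delta *= 1 - elems
    else:
        delta *= 39 - elems
    for length in delta:
        record(elems)
        if total != delta != 20:
            break
    return 35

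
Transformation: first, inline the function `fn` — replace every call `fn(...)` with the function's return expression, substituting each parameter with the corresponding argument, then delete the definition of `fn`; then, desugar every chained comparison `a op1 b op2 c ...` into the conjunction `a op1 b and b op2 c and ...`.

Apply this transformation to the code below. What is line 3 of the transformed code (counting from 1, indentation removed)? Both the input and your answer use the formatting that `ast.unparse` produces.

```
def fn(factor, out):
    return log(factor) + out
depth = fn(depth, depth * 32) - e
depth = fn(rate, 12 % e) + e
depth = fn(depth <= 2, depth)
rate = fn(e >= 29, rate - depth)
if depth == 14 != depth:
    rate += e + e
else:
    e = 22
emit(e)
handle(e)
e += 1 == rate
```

depth = log(depth <= 2) + depth

Transformed code:
depth = log(depth) + depth * 32 - e
depth = log(rate) + 12 % e + e
depth = log(depth <= 2) + depth
rate = log(e >= 29) + (rate - depth)
if depth == 14 and 14 != depth:
    rate += e + e
else:
    e = 22
emit(e)
handle(e)
e += 1 == rate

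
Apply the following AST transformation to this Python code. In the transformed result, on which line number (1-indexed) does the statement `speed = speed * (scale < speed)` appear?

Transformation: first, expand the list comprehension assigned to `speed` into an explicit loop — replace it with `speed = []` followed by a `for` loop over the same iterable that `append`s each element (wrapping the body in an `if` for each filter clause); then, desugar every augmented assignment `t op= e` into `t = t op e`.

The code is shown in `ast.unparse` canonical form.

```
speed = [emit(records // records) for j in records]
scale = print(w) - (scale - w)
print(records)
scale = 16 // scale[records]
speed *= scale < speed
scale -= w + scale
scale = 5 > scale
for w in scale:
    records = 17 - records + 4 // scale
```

Transformed code:
speed = []
for j in records:
    speed.append(emit(records // records))
scale = print(w) - (scale - w)
print(records)
scale = 16 // scale[records]
speed = speed * (scale < speed)
scale = scale - (w + scale)
scale = 5 > scale
for w in scale:
    records = 17 - records + 4 // scale

7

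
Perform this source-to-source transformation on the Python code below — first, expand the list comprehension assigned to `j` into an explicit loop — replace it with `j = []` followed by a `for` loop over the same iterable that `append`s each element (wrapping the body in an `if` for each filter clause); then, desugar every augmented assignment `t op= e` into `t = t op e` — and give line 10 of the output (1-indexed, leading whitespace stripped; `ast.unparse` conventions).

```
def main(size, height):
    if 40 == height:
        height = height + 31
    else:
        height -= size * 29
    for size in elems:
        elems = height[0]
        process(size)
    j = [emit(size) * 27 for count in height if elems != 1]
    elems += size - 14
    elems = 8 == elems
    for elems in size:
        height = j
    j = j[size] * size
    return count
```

for count in height:

Transformed code:
def main(size, height):
    if 40 == height:
        height = height + 31
    else:
        height = height - size * 29
    for size in elems:
        elems = height[0]
        process(size)
    j = []
    for count in height:
        if elems != 1:
            j.append(emit(size) * 27)
    elems = elems + (size - 14)
    elems = 8 == elems
    for elems in size:
        height = j
    j = j[size] * size
    return count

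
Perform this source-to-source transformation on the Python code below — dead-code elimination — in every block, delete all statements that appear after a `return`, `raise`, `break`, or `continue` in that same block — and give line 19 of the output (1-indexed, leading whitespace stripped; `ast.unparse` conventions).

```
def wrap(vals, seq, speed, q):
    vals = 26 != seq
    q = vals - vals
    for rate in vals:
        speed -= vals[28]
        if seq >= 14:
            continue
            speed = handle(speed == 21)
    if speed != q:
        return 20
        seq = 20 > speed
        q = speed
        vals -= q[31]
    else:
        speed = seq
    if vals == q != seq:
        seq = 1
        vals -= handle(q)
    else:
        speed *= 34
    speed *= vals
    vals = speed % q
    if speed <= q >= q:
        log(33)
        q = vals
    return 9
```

if speed <= q >= q:

Transformed code:
def wrap(vals, seq, speed, q):
    vals = 26 != seq
    q = vals - vals
    for rate in vals:
        speed -= vals[28]
        if seq >= 14:
            continue
    if speed != q:
        return 20
    else:
        speed = seq
    if vals == q != seq:
        seq = 1
        vals -= handle(q)
    else:
        speed *= 34
    speed *= vals
    vals = speed % q
    if speed <= q >= q:
        log(33)
        q = vals
    return 9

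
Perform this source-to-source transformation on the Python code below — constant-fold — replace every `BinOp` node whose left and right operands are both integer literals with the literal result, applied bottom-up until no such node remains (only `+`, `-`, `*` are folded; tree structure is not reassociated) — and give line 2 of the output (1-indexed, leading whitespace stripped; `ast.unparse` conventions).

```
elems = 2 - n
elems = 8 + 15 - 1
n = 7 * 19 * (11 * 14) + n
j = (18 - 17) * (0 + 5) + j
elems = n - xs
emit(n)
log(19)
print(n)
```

Transformed code:
elems = 2 - n
elems = 22
n = 20482 + n
j = 5 + j
elems = n - xs
emit(n)
log(19)
print(n)

elems = 22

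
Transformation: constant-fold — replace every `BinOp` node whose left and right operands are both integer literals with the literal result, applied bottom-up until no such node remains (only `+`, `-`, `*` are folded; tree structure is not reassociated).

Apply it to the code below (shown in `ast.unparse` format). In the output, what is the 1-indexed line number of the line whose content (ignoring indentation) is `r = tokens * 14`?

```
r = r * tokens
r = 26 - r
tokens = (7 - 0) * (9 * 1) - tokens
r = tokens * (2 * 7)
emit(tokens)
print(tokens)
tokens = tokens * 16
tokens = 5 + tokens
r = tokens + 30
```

Transformed code:
r = r * tokens
r = 26 - r
tokens = 63 - tokens
r = tokens * 14
emit(tokens)
print(tokens)
tokens = tokens * 16
tokens = 5 + tokens
r = tokens + 30

4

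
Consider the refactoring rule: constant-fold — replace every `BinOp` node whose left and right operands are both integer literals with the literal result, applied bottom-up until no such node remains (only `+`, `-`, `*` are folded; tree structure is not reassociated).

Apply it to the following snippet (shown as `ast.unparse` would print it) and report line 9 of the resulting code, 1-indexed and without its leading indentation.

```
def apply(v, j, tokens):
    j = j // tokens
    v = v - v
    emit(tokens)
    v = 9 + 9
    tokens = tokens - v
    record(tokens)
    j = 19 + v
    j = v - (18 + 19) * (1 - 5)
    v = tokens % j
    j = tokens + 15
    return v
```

j = v - -148

Transformed code:
def apply(v, j, tokens):
    j = j // tokens
    v = v - v
    emit(tokens)
    v = 18
    tokens = tokens - v
    record(tokens)
    j = 19 + v
    j = v - -148
    v = tokens % j
    j = tokens + 15
    return v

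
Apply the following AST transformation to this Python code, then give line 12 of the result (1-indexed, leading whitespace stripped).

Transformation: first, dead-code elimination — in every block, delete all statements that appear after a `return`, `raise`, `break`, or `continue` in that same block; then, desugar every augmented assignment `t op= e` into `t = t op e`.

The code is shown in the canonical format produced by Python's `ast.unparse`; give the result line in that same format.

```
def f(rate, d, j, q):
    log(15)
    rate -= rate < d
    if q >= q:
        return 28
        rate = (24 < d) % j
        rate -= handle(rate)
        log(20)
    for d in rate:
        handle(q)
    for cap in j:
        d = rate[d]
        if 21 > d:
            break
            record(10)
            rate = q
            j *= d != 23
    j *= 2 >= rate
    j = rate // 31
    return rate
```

j = j * (2 >= rate)

Transformed code:
def f(rate, d, j, q):
    log(15)
    rate = rate - (rate < d)
    if q >= q:
        return 28
    for d in rate:
        handle(q)
    for cap in j:
        d = rate[d]
        if 21 > d:
            break
    j = j * (2 >= rate)
    j = rate // 31
    return rate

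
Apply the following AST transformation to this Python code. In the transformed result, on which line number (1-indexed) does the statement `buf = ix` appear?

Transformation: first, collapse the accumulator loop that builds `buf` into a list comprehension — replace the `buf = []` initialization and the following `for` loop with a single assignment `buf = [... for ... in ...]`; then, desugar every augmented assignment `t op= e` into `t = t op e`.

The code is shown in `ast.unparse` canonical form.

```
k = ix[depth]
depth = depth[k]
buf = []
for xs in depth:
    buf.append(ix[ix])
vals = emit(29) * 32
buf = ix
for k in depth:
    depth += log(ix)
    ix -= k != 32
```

Transformed code:
k = ix[depth]
depth = depth[k]
buf = [ix[ix] for xs in depth]
vals = emit(29) * 32
buf = ix
for k in depth:
    depth = depth + log(ix)
    ix = ix - (k != 32)

5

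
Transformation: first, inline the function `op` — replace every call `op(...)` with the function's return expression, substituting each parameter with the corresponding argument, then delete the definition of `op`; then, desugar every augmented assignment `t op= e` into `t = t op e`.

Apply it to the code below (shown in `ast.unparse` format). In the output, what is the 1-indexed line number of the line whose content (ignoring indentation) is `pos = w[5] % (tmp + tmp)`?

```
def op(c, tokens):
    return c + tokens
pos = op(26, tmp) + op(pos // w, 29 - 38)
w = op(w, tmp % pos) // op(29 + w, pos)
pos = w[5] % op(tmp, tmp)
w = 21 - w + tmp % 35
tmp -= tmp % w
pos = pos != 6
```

Transformed code:
pos = 26 + tmp + (pos // w + (29 - 38))
w = (w + tmp % pos) // (29 + w + pos)
pos = w[5] % (tmp + tmp)
w = 21 - w + tmp % 35
tmp = tmp - tmp % w
pos = pos != 6

3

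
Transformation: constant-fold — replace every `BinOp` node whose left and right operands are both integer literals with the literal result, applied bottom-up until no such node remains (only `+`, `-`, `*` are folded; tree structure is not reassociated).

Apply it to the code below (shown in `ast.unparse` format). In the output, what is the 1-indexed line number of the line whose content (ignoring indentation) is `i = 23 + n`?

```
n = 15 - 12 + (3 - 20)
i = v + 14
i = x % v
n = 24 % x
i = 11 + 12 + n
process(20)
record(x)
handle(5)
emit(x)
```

5

Transformed code:
n = -14
i = v + 14
i = x % v
n = 24 % x
i = 23 + n
process(20)
record(x)
handle(5)
emit(x)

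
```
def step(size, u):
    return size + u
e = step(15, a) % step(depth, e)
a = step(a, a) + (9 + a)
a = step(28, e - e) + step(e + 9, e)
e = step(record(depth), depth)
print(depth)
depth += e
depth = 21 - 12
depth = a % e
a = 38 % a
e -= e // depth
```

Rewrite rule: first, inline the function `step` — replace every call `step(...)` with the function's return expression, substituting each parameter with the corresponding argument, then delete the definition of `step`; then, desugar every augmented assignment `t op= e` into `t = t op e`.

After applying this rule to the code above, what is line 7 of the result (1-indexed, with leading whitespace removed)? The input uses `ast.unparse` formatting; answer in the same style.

depth = 21 - 12

Transformed code:
e = (15 + a) % (depth + e)
a = a + a + (9 + a)
a = 28 + (e - e) + (e + 9 + e)
e = record(depth) + depth
print(depth)
depth = depth + e
depth = 21 - 12
depth = a % e
a = 38 % a
e = e - e // depth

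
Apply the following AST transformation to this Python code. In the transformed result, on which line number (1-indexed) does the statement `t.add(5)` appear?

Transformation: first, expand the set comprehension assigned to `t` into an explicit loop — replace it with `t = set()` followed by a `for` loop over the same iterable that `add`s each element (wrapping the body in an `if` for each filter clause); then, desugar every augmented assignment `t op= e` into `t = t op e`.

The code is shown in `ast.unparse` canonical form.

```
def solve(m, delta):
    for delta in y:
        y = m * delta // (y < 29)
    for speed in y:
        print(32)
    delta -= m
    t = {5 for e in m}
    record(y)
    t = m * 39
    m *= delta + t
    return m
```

9

Transformed code:
def solve(m, delta):
    for delta in y:
        y = m * delta // (y < 29)
    for speed in y:
        print(32)
    delta = delta - m
    t = set()
    for e in m:
        t.add(5)
    record(y)
    t = m * 39
    m = m * (delta + t)
    return m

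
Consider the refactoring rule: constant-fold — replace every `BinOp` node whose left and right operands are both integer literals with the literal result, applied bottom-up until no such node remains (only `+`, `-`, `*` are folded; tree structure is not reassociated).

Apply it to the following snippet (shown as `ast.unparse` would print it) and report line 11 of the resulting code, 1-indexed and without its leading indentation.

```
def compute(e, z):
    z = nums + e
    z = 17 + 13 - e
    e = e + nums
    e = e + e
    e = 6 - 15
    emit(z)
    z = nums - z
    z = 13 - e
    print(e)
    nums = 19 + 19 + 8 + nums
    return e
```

Transformed code:
def compute(e, z):
    z = nums + e
    z = 30 - e
    e = e + nums
    e = e + e
    e = -9
    emit(z)
    z = nums - z
    z = 13 - e
    print(e)
    nums = 46 + nums
    return e

nums = 46 + nums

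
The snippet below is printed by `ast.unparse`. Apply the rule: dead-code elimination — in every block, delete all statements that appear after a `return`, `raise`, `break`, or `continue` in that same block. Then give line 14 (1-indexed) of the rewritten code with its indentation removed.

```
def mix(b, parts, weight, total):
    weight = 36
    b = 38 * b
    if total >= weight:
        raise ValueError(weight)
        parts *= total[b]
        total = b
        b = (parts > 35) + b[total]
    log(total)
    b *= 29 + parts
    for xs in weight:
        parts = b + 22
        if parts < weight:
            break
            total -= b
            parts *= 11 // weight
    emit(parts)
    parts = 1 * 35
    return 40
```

return 40

Transformed code:
def mix(b, parts, weight, total):
    weight = 36
    b = 38 * b
    if total >= weight:
        raise ValueError(weight)
    log(total)
    b *= 29 + parts
    for xs in weight:
        parts = b + 22
        if parts < weight:
            break
    emit(parts)
    parts = 1 * 35
    return 40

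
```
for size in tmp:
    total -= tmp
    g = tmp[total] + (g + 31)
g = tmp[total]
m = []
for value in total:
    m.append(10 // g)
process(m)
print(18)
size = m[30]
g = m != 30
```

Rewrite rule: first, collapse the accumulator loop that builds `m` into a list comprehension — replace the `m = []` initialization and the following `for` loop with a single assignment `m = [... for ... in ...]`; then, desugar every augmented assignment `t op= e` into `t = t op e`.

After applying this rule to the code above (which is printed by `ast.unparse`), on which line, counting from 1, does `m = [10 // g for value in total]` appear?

Transformed code:
for size in tmp:
    total = total - tmp
    g = tmp[total] + (g + 31)
g = tmp[total]
m = [10 // g for value in total]
process(m)
print(18)
size = m[30]
g = m != 30

5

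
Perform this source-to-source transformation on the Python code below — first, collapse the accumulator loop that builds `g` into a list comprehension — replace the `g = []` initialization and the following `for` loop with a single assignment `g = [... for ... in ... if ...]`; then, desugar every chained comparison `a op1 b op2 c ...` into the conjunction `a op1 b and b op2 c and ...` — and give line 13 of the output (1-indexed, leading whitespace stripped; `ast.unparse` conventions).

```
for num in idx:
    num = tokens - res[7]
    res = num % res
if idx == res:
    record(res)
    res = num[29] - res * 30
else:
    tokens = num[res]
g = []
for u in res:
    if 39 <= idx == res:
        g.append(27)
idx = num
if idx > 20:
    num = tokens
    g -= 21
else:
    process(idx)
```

Transformed code:
for num in idx:
    num = tokens - res[7]
    res = num % res
if idx == res:
    record(res)
    res = num[29] - res * 30
else:
    tokens = num[res]
g = [27 for u in res if 39 <= idx and idx == res]
idx = num
if idx > 20:
    num = tokens
    g -= 21
else:
    process(idx)

g -= 21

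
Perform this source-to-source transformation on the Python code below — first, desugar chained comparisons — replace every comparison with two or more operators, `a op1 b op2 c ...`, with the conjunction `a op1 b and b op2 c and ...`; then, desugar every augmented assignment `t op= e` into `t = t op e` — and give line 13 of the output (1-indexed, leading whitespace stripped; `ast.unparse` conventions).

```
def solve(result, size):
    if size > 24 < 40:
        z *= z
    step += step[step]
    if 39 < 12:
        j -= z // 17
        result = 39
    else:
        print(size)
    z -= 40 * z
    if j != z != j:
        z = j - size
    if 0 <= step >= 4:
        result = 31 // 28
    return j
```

if 0 <= step and step >= 4:

Transformed code:
def solve(result, size):
    if size > 24 and 24 < 40:
        z = z * z
    step = step + step[step]
    if 39 < 12:
        j = j - z // 17
        result = 39
    else:
        print(size)
    z = z - 40 * z
    if j != z and z != j:
        z = j - size
    if 0 <= step and step >= 4:
        result = 31 // 28
    return j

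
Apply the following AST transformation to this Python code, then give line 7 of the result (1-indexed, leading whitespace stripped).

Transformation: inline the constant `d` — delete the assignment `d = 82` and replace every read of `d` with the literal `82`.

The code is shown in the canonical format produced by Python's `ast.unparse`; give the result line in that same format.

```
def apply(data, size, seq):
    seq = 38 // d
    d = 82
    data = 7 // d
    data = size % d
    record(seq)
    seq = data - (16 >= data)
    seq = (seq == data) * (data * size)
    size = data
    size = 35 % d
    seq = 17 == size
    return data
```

seq = (seq == data) * (data * size)

Transformed code:
def apply(data, size, seq):
    seq = 38 // 82
    data = 7 // 82
    data = size % 82
    record(seq)
    seq = data - (16 >= data)
    seq = (seq == data) * (data * size)
    size = data
    size = 35 % 82
    seq = 17 == size
    return data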